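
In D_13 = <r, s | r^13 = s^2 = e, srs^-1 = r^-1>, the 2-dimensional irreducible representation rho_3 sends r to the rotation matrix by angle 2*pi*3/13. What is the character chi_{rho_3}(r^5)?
chi_{rho_3}(r^5) = 2*cos(2*pi*3*5/13) = 2*cos(30*pi/13)

Argument: rho_3(r^5) is rotation by angle 2*pi*3*5/13, whose trace is 2*cos(2*pi*3*5/13) = 2*cos(30*pi/13).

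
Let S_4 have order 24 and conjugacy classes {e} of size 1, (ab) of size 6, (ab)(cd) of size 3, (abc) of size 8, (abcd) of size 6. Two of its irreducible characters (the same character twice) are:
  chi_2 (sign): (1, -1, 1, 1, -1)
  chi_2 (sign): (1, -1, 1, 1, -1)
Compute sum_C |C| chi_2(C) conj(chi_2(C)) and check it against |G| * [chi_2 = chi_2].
Sum = 24 = |G| = 24; so <chi_2, chi_2> = 1 (norm-1 confirms irreducibility).

Details: Compute term by term over conjugacy classes (|C| * chi_2(C) * conj(chi_2(C))):
  1*(1)*conj(1) + 6*(-1)*conj(-1) + 3*(1)*conj(1) + 8*(1)*conj(1) + 6*(-1)*conj(-1)
  = (1) + (6) + (3) + (8) + (6)
  = 24.
Dividing by |G| = 24 gives 24/24 = 1, matching the row-orthogonality relation <chi_2, chi_2> = [chi_2 = chi_2].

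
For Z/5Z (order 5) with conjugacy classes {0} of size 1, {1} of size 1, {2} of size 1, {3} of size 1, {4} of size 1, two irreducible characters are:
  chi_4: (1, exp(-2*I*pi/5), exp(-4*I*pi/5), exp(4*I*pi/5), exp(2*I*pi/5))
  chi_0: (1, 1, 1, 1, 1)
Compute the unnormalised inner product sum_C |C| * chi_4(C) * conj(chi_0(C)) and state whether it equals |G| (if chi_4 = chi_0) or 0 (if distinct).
Sum = 0; so <chi_4, chi_0> = 0 (distinct irreducibles are orthogonal).

Explanation: Compute term by term over conjugacy classes (|C| * chi_4(C) * conj(chi_0(C))):
  1*(1)*conj(1) + 1*(exp(-2*I*pi/5))*conj(1) + 1*(exp(-4*I*pi/5))*conj(1) + 1*(exp(4*I*pi/5))*conj(1) + 1*(exp(2*I*pi/5))*conj(1)
  = (1) + (exp(-2*I*pi/5)) + (exp(-4*I*pi/5)) + (exp(4*I*pi/5)) + (exp(2*I*pi/5))
  = 0.
(Exp terms are combined using exp(i*s)*conj(exp(i*t)) = exp(i*(s-t)), and sums of them are collapsed using the identity that for every m > 1 the m distinct m-th roots of unity sum to 0, e.g. 1 + exp(2*I*pi/3) + exp(-2*I*pi/3) = 0.)
Dividing by |G| = 5 gives 0/5 = 0, matching the row-orthogonality relation <chi_4, chi_0> = [chi_4 = chi_0].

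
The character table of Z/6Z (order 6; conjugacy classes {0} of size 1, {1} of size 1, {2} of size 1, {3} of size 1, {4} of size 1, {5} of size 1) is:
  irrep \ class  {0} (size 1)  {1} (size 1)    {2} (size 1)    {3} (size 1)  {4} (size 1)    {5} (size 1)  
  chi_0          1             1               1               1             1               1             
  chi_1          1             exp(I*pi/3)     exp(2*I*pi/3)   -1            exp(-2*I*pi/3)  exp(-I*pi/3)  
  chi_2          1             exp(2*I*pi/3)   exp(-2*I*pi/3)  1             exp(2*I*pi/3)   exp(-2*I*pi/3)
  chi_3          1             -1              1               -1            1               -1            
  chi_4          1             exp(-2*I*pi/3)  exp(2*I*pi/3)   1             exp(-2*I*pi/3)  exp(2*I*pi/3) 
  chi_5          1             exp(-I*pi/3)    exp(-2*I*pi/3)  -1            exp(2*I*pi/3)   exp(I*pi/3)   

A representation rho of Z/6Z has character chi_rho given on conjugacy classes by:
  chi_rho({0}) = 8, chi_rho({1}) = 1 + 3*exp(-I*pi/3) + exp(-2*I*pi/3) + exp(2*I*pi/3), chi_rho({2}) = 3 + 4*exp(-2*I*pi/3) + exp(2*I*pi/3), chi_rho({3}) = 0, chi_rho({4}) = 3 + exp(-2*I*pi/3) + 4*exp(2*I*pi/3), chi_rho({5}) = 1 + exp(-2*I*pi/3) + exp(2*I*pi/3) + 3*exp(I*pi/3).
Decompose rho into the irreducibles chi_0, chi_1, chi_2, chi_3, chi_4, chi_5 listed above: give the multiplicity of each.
Multiplicities: chi_0: 2, chi_1: 0, chi_2: 1, chi_3: 1, chi_4: 1, chi_5: 3.

Explanation: Use <chi_rho, chi> = (1/|G|) sum_C |C| * chi_rho(C) * conj(chi(C)) with |G| = 6 for each irreducible chi in the table:
  <chi_rho, chi_0> = (1/6)[1*(8)*conj(1) + 1*(1 + 3*exp(-I*pi/3) + exp(-2*I*pi/3) + exp(2*I*pi/3))*conj(1) + 1*(3 + 4*exp(-2*I*pi/3) + exp(2*I*pi/3))*conj(1) + 1*(0)*conj(1) + 1*(3 + exp(-2*I*pi/3) + 4*exp(2*I*pi/3))*conj(1) + 1*(1 + exp(-2*I*pi/3) + exp(2*I*pi/3) + 3*exp(I*pi/3))*conj(1)]
      = (1/6)[(8) + (1 + 3*exp(-I*pi/3) + exp(-2*I*pi/3) + exp(2*I*pi/3)) + (3 + 4*exp(-2*I*pi/3) + exp(2*I*pi/3)) + (0) + (3 + exp(-2*I*pi/3) + 4*exp(2*I*pi/3)) + (1 + exp(-2*I*pi/3) + exp(2*I*pi/3) + 3*exp(I*pi/3))] = 12/6 = 2
  <chi_rho, chi_1> = (1/6)[1*(8)*conj(1) + 1*(1 + 3*exp(-I*pi/3) + exp(-2*I*pi/3) + exp(2*I*pi/3))*conj(exp(I*pi/3)) + 1*(3 + 4*exp(-2*I*pi/3) + exp(2*I*pi/3))*conj(exp(2*I*pi/3)) + 1*(0)*conj(-1) + 1*(3 + exp(-2*I*pi/3) + 4*exp(2*I*pi/3))*conj(exp(-2*I*pi/3)) + 1*(1 + exp(-2*I*pi/3) + exp(2*I*pi/3) + 3*exp(I*pi/3))*conj(exp(-I*pi/3))]
      = (1/6)[(8) + (-1 + 3*exp(-2*I*pi/3) + exp(-I*pi/3) + exp(I*pi/3)) + (1 + 3*exp(-2*I*pi/3) + 4*exp(2*I*pi/3)) + (0) + (1 + 4*exp(-2*I*pi/3) + 3*exp(2*I*pi/3)) + (-1 + exp(-I*pi/3) + exp(I*pi/3) + 3*exp(2*I*pi/3))] = 0/6 = 0
  <chi_rho, chi_2> = (1/6)[1*(8)*conj(1) + 1*(1 + 3*exp(-I*pi/3) + exp(-2*I*pi/3) + exp(2*I*pi/3))*conj(exp(2*I*pi/3)) + 1*(3 + 4*exp(-2*I*pi/3) + exp(2*I*pi/3))*conj(exp(-2*I*pi/3)) + 1*(0)*conj(1) + 1*(3 + exp(-2*I*pi/3) + 4*exp(2*I*pi/3))*conj(exp(2*I*pi/3)) + 1*(1 + exp(-2*I*pi/3) + exp(2*I*pi/3) + 3*exp(I*pi/3))*conj(exp(-2*I*pi/3))]
      = (1/6)[(8) + (-3) + (4 + exp(-2*I*pi/3) + 3*exp(2*I*pi/3)) + (0) + (4 + 3*exp(-2*I*pi/3) + exp(2*I*pi/3)) + (-3)] = 6/6 = 1
  <chi_rho, chi_3> = (1/6)[1*(8)*conj(1) + 1*(1 + 3*exp(-I*pi/3) + exp(-2*I*pi/3) + exp(2*I*pi/3))*conj(-1) + 1*(3 + 4*exp(-2*I*pi/3) + exp(2*I*pi/3))*conj(1) + 1*(0)*conj(-1) + 1*(3 + exp(-2*I*pi/3) + 4*exp(2*I*pi/3))*conj(1) + 1*(1 + exp(-2*I*pi/3) + exp(2*I*pi/3) + 3*exp(I*pi/3))*conj(-1)]
      = (1/6)[(8) + (-1 - exp(2*I*pi/3) - exp(-2*I*pi/3) - 3*exp(-I*pi/3)) + (3 + 4*exp(-2*I*pi/3) + exp(2*I*pi/3)) + (0) + (3 + exp(-2*I*pi/3) + 4*exp(2*I*pi/3)) + (-1 - 3*exp(I*pi/3) - exp(2*I*pi/3) - exp(-2*I*pi/3))] = 6/6 = 1
  <chi_rho, chi_4> = (1/6)[1*(8)*conj(1) + 1*(1 + 3*exp(-I*pi/3) + exp(-2*I*pi/3) + exp(2*I*pi/3))*conj(exp(-2*I*pi/3)) + 1*(3 + 4*exp(-2*I*pi/3) + exp(2*I*pi/3))*conj(exp(2*I*pi/3)) + 1*(0)*conj(1) + 1*(3 + exp(-2*I*pi/3) + 4*exp(2*I*pi/3))*conj(exp(-2*I*pi/3)) + 1*(1 + exp(-2*I*pi/3) + exp(2*I*pi/3) + 3*exp(I*pi/3))*conj(exp(2*I*pi/3))]
      = (1/6)[(8) + (1 + exp(-2*I*pi/3) + exp(2*I*pi/3) + 3*exp(I*pi/3)) + (1 + 3*exp(-2*I*pi/3) + 4*exp(2*I*pi/3)) + (0) + (1 + 4*exp(-2*I*pi/3) + 3*exp(2*I*pi/3)) + (1 + 3*exp(-I*pi/3) + exp(-2*I*pi/3) + exp(2*I*pi/3))] = 6/6 = 1
  <chi_rho, chi_5> = (1/6)[1*(8)*conj(1) + 1*(1 + 3*exp(-I*pi/3) + exp(-2*I*pi/3) + exp(2*I*pi/3))*conj(exp(-I*pi/3)) + 1*(3 + 4*exp(-2*I*pi/3) + exp(2*I*pi/3))*conj(exp(-2*I*pi/3)) + 1*(0)*conj(-1) + 1*(3 + exp(-2*I*pi/3) + 4*exp(2*I*pi/3))*conj(exp(2*I*pi/3)) + 1*(1 + exp(-2*I*pi/3) + exp(2*I*pi/3) + 3*exp(I*pi/3))*conj(exp(I*pi/3))]
      = (1/6)[(8) + (3) + (4 + exp(-2*I*pi/3) + 3*exp(2*I*pi/3)) + (0) + (4 + 3*exp(-2*I*pi/3) + exp(2*I*pi/3)) + (3)] = 18/6 = 3
(Exp terms are combined using exp(i*s)*conj(exp(i*t)) = exp(i*(s-t)), and sums of them are collapsed using the identity that for every m > 1 the m distinct m-th roots of unity sum to 0, e.g. 1 + exp(2*I*pi/3) + exp(-2*I*pi/3) = 0.)
Dimension check: dim(rho) = sum (mult * dim) = 2*1 + 0*1 + 1*1 + 1*1 + 1*1 + 3*1 = 8 = chi_rho(e) = 8.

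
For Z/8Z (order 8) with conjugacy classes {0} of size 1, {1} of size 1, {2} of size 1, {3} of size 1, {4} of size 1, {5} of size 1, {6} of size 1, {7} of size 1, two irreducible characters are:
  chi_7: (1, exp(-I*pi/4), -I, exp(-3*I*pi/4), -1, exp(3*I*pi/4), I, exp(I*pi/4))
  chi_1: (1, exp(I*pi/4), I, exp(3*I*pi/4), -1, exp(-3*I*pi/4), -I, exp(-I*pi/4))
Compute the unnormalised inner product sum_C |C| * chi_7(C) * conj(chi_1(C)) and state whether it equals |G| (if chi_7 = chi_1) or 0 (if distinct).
Sum = 0; so <chi_7, chi_1> = 0 (distinct irreducibles are orthogonal).

Reasoning: Compute term by term over conjugacy classes (|C| * chi_7(C) * conj(chi_1(C))):
  1*(1)*conj(1) + 1*(exp(-I*pi/4))*conj(exp(I*pi/4)) + 1*(-I)*conj(I) + 1*(exp(-3*I*pi/4))*conj(exp(3*I*pi/4)) + 1*(-1)*conj(-1) + 1*(exp(3*I*pi/4))*conj(exp(-3*I*pi/4)) + 1*(I)*conj(-I) + 1*(exp(I*pi/4))*conj(exp(-I*pi/4))
  = (1) + (-I) + (-1) + (I) + (1) + (-I) + (-1) + (I)
  = 0.
(Exp terms are combined using exp(i*s)*conj(exp(i*t)) = exp(i*(s-t)), and sums of them are collapsed using the identity that for every m > 1 the m distinct m-th roots of unity sum to 0, e.g. 1 + exp(2*I*pi/3) + exp(-2*I*pi/3) = 0.)
Dividing by |G| = 8 gives 0/8 = 0, matching the row-orthogonality relation <chi_7, chi_1> = [chi_7 = chi_1].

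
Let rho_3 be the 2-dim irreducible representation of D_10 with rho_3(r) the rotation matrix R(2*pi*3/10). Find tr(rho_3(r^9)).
chi_{rho_3}(r^9) = 2*cos(2*pi*3*9/10) = 1/2 - sqrt(5)/2

Argument: rho_3(r^9) is rotation by angle 2*pi*3*9/10, whose trace is 2*cos(2*pi*3*9/10) = 1/2 - sqrt(5)/2.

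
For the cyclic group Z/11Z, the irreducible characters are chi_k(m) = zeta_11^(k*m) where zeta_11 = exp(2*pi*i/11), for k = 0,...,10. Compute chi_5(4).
chi_5(4) = zeta_11^20 = exp(-4*I*pi/11)

Derivation: chi_5(4) = zeta_11^(5*4) = zeta_11^20. Since zeta_11^11 = 1, this equals zeta_11^9 = exp(2*pi*i*9/11) = exp(-4*I*pi/11).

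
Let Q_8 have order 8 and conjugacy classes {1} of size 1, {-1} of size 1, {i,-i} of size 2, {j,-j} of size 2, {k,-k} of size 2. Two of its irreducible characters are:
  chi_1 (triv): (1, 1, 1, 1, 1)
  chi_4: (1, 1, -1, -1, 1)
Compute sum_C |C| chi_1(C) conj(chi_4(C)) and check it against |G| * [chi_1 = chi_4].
Sum = 0; so <chi_1, chi_4> = 0 (distinct irreducibles are orthogonal).

Argument: Compute term by term over conjugacy classes (|C| * chi_1(C) * conj(chi_4(C))):
  1*(1)*conj(1) + 1*(1)*conj(1) + 2*(1)*conj(-1) + 2*(1)*conj(-1) + 2*(1)*conj(1)
  = (1) + (1) + (-2) + (-2) + (2)
  = 0.
Dividing by |G| = 8 gives 0/8 = 0, matching the row-orthogonality relation <chi_1, chi_4> = [chi_1 = chi_4].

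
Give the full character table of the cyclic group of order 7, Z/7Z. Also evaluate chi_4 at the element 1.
Character table of Z/7Z (irreps indexed chi_0,...,chi_6 with chi_k(m) = zeta_7^(k*m), zeta_7 = exp(2*pi*i/7)):
  irrep \ class  {0} (size 1)  {1} (size 1)    {2} (size 1)    {3} (size 1)    {4} (size 1)    {5} (size 1)    {6} (size 1)  
  chi_0          1             1               1               1               1               1               1             
  chi_1          1             exp(2*I*pi/7)   exp(4*I*pi/7)   exp(6*I*pi/7)   exp(-6*I*pi/7)  exp(-4*I*pi/7)  exp(-2*I*pi/7)
  chi_2          1             exp(4*I*pi/7)   exp(-6*I*pi/7)  exp(-2*I*pi/7)  exp(2*I*pi/7)   exp(6*I*pi/7)   exp(-4*I*pi/7)
  chi_3          1             exp(6*I*pi/7)   exp(-2*I*pi/7)  exp(4*I*pi/7)   exp(-4*I*pi/7)  exp(2*I*pi/7)   exp(-6*I*pi/7)
  chi_4          1             exp(-6*I*pi/7)  exp(2*I*pi/7)   exp(-4*I*pi/7)  exp(4*I*pi/7)   exp(-2*I*pi/7)  exp(6*I*pi/7) 
  chi_5          1             exp(-4*I*pi/7)  exp(6*I*pi/7)   exp(2*I*pi/7)   exp(-2*I*pi/7)  exp(-6*I*pi/7)  exp(4*I*pi/7) 
  chi_6          1             exp(-2*I*pi/7)  exp(-4*I*pi/7)  exp(-6*I*pi/7)  exp(6*I*pi/7)   exp(4*I*pi/7)   exp(2*I*pi/7) 

Spot check: chi_4(1) = zeta_7^(4*1) = zeta_7^4 = exp(-6*I*pi/7).

Solution. Z/7Z is abelian, so all 7 irreducible complex representations are 1-dimensional. They are given by chi_k(m) = zeta_7^(k*m) for k = 0,...,6. Row orthogonality: sum_m chi_k(m) conj(chi_l(m)) = 7 * [k = l].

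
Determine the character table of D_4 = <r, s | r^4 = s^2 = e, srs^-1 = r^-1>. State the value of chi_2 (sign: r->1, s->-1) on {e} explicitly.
Conjugacy classes: {e} of size 1, {r^2} of size 1, {r^1, r^3} of size 2, {s, sr^2, ...} of size 2, {sr, sr^3, ...} of size 2.
Character table:
  irrep \ class              {e} (size 1)  {r^2} (size 1)  {r^1, r^3} (size 2)  {s, sr^2, ...} (size 2)  {sr, sr^3, ...} (size 2)
  chi_1 (triv)               1             1               1                    1                        1                       
  chi_2 (sign: r->1, s->-1)  1             1               1                    -1                       -1                      
  chi_3 (r->-1, s->1)        1             1               -1                   1                        -1                      
  chi_4 (r->-1, s->-1)       1             1               -1                   -1                       1                       
  chi_5 (2d, j=1)            2             -2              0                    0                        0                       

Spot check: chi_2 (sign: r->1, s->-1) on {e} = 1.

Derivation: D_4 has order 2*4 = 8 with 5 conjugacy classes, hence 5 irreducibles. Sum of squared dims 1 + 1 + 1 + 1 + 4 = 8 = |G|. Linear characters come from the abelianisation; the 2-dimensional irreps have character r^k -> 2*cos(2*pi*j*k/4), reflections -> 0.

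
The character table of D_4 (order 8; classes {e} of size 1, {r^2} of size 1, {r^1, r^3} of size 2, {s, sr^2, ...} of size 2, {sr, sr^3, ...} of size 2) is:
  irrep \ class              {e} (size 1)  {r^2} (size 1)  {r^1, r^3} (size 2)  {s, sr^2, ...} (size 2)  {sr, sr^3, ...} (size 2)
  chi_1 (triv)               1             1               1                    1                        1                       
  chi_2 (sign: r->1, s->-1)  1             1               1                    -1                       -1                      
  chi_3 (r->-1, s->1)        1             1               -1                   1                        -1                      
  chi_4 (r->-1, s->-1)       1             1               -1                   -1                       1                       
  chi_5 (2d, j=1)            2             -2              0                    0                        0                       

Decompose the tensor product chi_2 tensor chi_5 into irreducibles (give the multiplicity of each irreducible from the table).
chi_2 tensor chi_5 = chi_5 (all other irreducibles have multiplicity 0).

Working: The character of a tensor product is the pointwise product (chi_2 * chi_5)(C) = chi_2(C) * chi_5(C):
  {e}: (1)*(2), {r^2}: (1)*(-2), {r^1, r^3}: (1)*(0), {s, sr^2, ...}: (-1)*(0), {sr, sr^3, ...}: (-1)*(0)
so (chi_2 * chi_5) takes values
  {e} -> 2, {r^2} -> -2, {r^1, r^3} -> 0, {s, sr^2, ...} -> 0, {sr, sr^3, ...} -> 0.
Now take the inner product of this character with each irreducible chi from the table, <chi_2*chi_5, chi> = (1/8) sum_C |C| (chi_2*chi_5)(C) conj(chi(C)):
  <chi_2*chi_5, chi_1> = (1/8)[1*(2)*conj(1) + 1*(-2)*conj(1) + 2*(0)*conj(1) + 2*(0)*conj(1) + 2*(0)*conj(1)]
      = (1/8)[(2) + (-2) + (0) + (0) + (0)] = 0/8 = 0
  <chi_2*chi_5, chi_2> = (1/8)[1*(2)*conj(1) + 1*(-2)*conj(1) + 2*(0)*conj(1) + 2*(0)*conj(-1) + 2*(0)*conj(-1)]
      = (1/8)[(2) + (-2) + (0) + (0) + (0)] = 0/8 = 0
  <chi_2*chi_5, chi_3> = (1/8)[1*(2)*conj(1) + 1*(-2)*conj(1) + 2*(0)*conj(-1) + 2*(0)*conj(1) + 2*(0)*conj(-1)]
      = (1/8)[(2) + (-2) + (0) + (0) + (0)] = 0/8 = 0
  <chi_2*chi_5, chi_4> = (1/8)[1*(2)*conj(1) + 1*(-2)*conj(1) + 2*(0)*conj(-1) + 2*(0)*conj(-1) + 2*(0)*conj(1)]
      = (1/8)[(2) + (-2) + (0) + (0) + (0)] = 0/8 = 0
  <chi_2*chi_5, chi_5> = (1/8)[1*(2)*conj(2) + 1*(-2)*conj(-2) + 2*(0)*conj(0) + 2*(0)*conj(0) + 2*(0)*conj(0)]
      = (1/8)[(4) + (4) + (0) + (0) + (0)] = 8/8 = 1
Hence the multiplicities are chi_5: 1. Dimension check: dim(chi_2)*dim(chi_5) = 1*2 = 2 and sum (mult * dim) = 1*2 = 2.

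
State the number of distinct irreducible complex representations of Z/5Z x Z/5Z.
25

The number of irreducible complex representations of a finite group equals its number of conjugacy classes. Z/5Z x Z/5Z is abelian of order 25, so every element is its own conjugacy class: 25 classes, so Z/5Z x Z/5Z (order 25) has exactly 25 irreducible complex representations.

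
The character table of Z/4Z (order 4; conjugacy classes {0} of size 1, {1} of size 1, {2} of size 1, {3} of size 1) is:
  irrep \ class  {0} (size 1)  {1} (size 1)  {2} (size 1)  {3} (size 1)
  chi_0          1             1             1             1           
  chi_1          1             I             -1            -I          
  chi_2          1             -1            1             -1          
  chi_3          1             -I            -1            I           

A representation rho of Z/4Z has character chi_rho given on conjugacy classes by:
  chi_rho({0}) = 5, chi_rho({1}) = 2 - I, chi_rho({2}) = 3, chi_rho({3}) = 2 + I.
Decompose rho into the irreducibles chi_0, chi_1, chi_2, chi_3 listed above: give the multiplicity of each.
Multiplicities: chi_0: 3, chi_1: 0, chi_2: 1, chi_3: 1.

Argument: Use <chi_rho, chi> = (1/|G|) sum_C |C| * chi_rho(C) * conj(chi(C)) with |G| = 4 for each irreducible chi in the table:
  <chi_rho, chi_0> = (1/4)[1*(5)*conj(1) + 1*(2 - I)*conj(1) + 1*(3)*conj(1) + 1*(2 + I)*conj(1)]
      = (1/4)[(5) + (2 - I) + (3) + (2 + I)] = 12/4 = 3
  <chi_rho, chi_1> = (1/4)[1*(5)*conj(1) + 1*(2 - I)*conj(I) + 1*(3)*conj(-1) + 1*(2 + I)*conj(-I)]
      = (1/4)[(5) + (-1 - 2*I) + (-3) + (-1 + 2*I)] = 0/4 = 0
  <chi_rho, chi_2> = (1/4)[1*(5)*conj(1) + 1*(2 - I)*conj(-1) + 1*(3)*conj(1) + 1*(2 + I)*conj(-1)]
      = (1/4)[(5) + (-2 + I) + (3) + (-2 - I)] = 4/4 = 1
  <chi_rho, chi_3> = (1/4)[1*(5)*conj(1) + 1*(2 - I)*conj(-I) + 1*(3)*conj(-1) + 1*(2 + I)*conj(I)]
      = (1/4)[(5) + (1 + 2*I) + (-3) + (1 - 2*I)] = 4/4 = 1
(Exp terms are combined using exp(i*s)*conj(exp(i*t)) = exp(i*(s-t)), and sums of them are collapsed using the identity that for every m > 1 the m distinct m-th roots of unity sum to 0, e.g. 1 + exp(2*I*pi/3) + exp(-2*I*pi/3) = 0.)
Dimension check: dim(rho) = sum (mult * dim) = 3*1 + 0*1 + 1*1 + 1*1 = 5 = chi_rho(e) = 5.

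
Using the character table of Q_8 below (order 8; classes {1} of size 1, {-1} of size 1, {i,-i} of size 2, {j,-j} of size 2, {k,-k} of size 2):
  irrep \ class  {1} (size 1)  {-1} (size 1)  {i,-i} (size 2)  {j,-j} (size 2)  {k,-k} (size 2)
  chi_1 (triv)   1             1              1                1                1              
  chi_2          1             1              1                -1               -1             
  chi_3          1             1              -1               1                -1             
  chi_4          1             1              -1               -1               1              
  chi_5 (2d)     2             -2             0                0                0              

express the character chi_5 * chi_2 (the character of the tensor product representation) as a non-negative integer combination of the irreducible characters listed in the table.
chi_5 tensor chi_2 = chi_5 (all other irreducibles have multiplicity 0).

Explanation: The character of a tensor product is the pointwise product (chi_5 * chi_2)(C) = chi_5(C) * chi_2(C):
  {1}: (2)*(1), {-1}: (-2)*(1), {i,-i}: (0)*(1), {j,-j}: (0)*(-1), {k,-k}: (0)*(-1)
so (chi_5 * chi_2) takes values
  {1} -> 2, {-1} -> -2, {i,-i} -> 0, {j,-j} -> 0, {k,-k} -> 0.
Now take the inner product of this character with each irreducible chi from the table, <chi_5*chi_2, chi> = (1/8) sum_C |C| (chi_5*chi_2)(C) conj(chi(C)):
  <chi_5*chi_2, chi_1> = (1/8)[1*(2)*conj(1) + 1*(-2)*conj(1) + 2*(0)*conj(1) + 2*(0)*conj(1) + 2*(0)*conj(1)]
      = (1/8)[(2) + (-2) + (0) + (0) + (0)] = 0/8 = 0
  <chi_5*chi_2, chi_2> = (1/8)[1*(2)*conj(1) + 1*(-2)*conj(1) + 2*(0)*conj(1) + 2*(0)*conj(-1) + 2*(0)*conj(-1)]
      = (1/8)[(2) + (-2) + (0) + (0) + (0)] = 0/8 = 0
  <chi_5*chi_2, chi_3> = (1/8)[1*(2)*conj(1) + 1*(-2)*conj(1) + 2*(0)*conj(-1) + 2*(0)*conj(1) + 2*(0)*conj(-1)]
      = (1/8)[(2) + (-2) + (0) + (0) + (0)] = 0/8 = 0
  <chi_5*chi_2, chi_4> = (1/8)[1*(2)*conj(1) + 1*(-2)*conj(1) + 2*(0)*conj(-1) + 2*(0)*conj(-1) + 2*(0)*conj(1)]
      = (1/8)[(2) + (-2) + (0) + (0) + (0)] = 0/8 = 0
  <chi_5*chi_2, chi_5> = (1/8)[1*(2)*conj(2) + 1*(-2)*conj(-2) + 2*(0)*conj(0) + 2*(0)*conj(0) + 2*(0)*conj(0)]
      = (1/8)[(4) + (4) + (0) + (0) + (0)] = 8/8 = 1
Hence the multiplicities are chi_5: 1. Dimension check: dim(chi_5)*dim(chi_2) = 2*1 = 2 and sum (mult * dim) = 1*2 = 2.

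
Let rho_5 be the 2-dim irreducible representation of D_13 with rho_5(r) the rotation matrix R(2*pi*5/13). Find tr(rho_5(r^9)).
chi_{rho_5}(r^9) = 2*cos(2*pi*5*9/13) = -2*cos(pi/13)

Explanation: rho_5(r^9) is rotation by angle 2*pi*5*9/13, whose trace is 2*cos(2*pi*5*9/13) = -2*cos(pi/13).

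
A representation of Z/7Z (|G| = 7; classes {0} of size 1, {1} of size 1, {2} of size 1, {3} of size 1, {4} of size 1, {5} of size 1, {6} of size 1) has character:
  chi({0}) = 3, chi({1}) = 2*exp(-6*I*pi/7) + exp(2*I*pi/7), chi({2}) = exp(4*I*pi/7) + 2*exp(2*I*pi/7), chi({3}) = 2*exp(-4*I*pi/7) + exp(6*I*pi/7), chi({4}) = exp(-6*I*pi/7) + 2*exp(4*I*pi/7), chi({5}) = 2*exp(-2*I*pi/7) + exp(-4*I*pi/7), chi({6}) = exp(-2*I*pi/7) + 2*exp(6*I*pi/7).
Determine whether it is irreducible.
Not irreducible (reducible): <chi, chi> = 5 > 1.

Derivation: <chi, chi> = (1/|G|) sum_C |C| * |chi(C)|^2 = (1/7)[1*|3|^2 + 1*|2*exp(-6*I*pi/7) + exp(2*I*pi/7)|^2 + 1*|exp(4*I*pi/7) + 2*exp(2*I*pi/7)|^2 + 1*|2*exp(-4*I*pi/7) + exp(6*I*pi/7)|^2 + 1*|exp(-6*I*pi/7) + 2*exp(4*I*pi/7)|^2 + 1*|2*exp(-2*I*pi/7) + exp(-4*I*pi/7)|^2 + 1*|exp(-2*I*pi/7) + 2*exp(6*I*pi/7)|^2]
  = (1/7)[(9) + (5 + 2*exp(-6*I*pi/7) + 2*exp(6*I*pi/7)) + (5 + 2*exp(-2*I*pi/7) + 2*exp(2*I*pi/7)) + (5 + 2*exp(-4*I*pi/7) + 2*exp(4*I*pi/7)) + (5 + 2*exp(-4*I*pi/7) + 2*exp(4*I*pi/7)) + (5 + 2*exp(-2*I*pi/7) + 2*exp(2*I*pi/7)) + (5 + 2*exp(-6*I*pi/7) + 2*exp(6*I*pi/7))] = 35/7 = 5.
(Exp terms are combined using exp(i*s)*conj(exp(i*t)) = exp(i*(s-t)), and sums of them are collapsed using the identity that for every m > 1 the m distinct m-th roots of unity sum to 0, e.g. 1 + exp(2*I*pi/3) + exp(-2*I*pi/3) = 0.)
A character is irreducible iff <chi, chi> = 1, so this representation is reducible.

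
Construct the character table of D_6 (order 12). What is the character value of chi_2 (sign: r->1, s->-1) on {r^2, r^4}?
Conjugacy classes: {e} of size 1, {r^3} of size 1, {r^1, r^5} of size 2, {r^2, r^4} of size 2, {s, sr^2, ...} of size 3, {sr, sr^3, ...} of size 3.
Character table:
  irrep \ class              {e} (size 1)  {r^3} (size 1)  {r^1, r^5} (size 2)  {r^2, r^4} (size 2)  {s, sr^2, ...} (size 3)  {sr, sr^3, ...} (size 3)
  chi_1 (triv)               1             1               1                    1                    1                        1                       
  chi_2 (sign: r->1, s->-1)  1             1               1                    1                    -1                       -1                      
  chi_3 (r->-1, s->1)        1             -1              -1                   1                    1                        -1                      
  chi_4 (r->-1, s->-1)       1             -1              -1                   1                    -1                       1                       
  chi_5 (2d, j=1)            2             -2              1                    -1                   0                        0                       
  chi_6 (2d, j=2)            2             2               -1                   -1                   0                        0                       

Spot check: chi_2 (sign: r->1, s->-1) on {r^2, r^4} = 1.

Reasoning: D_6 has order 2*6 = 12 with 6 conjugacy classes, hence 6 irreducibles. Sum of squared dims 1 + 1 + 1 + 1 + 4 + 4 = 12 = |G|. Linear characters come from the abelianisation; the 2-dimensional irreps have character r^k -> 2*cos(2*pi*j*k/6), reflections -> 0.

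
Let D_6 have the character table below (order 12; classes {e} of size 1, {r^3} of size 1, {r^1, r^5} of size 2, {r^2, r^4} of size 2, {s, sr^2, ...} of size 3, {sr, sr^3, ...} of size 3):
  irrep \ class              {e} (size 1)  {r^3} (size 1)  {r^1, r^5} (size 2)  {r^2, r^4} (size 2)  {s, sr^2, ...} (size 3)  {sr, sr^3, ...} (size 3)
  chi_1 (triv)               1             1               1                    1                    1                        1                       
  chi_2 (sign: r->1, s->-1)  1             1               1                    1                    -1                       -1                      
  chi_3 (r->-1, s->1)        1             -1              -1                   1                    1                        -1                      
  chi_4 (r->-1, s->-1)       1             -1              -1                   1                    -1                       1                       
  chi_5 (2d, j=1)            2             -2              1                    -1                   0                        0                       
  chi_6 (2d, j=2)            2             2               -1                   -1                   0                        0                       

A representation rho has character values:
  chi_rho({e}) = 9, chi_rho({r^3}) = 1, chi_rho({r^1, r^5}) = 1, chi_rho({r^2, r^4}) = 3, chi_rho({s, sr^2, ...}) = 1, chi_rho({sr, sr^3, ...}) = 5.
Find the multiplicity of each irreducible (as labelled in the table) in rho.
Multiplicities: chi_1: 3, chi_2: 0, chi_3: 0, chi_4: 2, chi_5: 1, chi_6: 1.

Proof sketch: Use <chi_rho, chi> = (1/|G|) sum_C |C| * chi_rho(C) * conj(chi(C)) with |G| = 12 for each irreducible chi in the table:
  <chi_rho, chi_1> = (1/12)[1*(9)*conj(1) + 1*(1)*conj(1) + 2*(1)*conj(1) + 2*(3)*conj(1) + 3*(1)*conj(1) + 3*(5)*conj(1)]
      = (1/12)[(9) + (1) + (2) + (6) + (3) + (15)] = 36/12 = 3
  <chi_rho, chi_2> = (1/12)[1*(9)*conj(1) + 1*(1)*conj(1) + 2*(1)*conj(1) + 2*(3)*conj(1) + 3*(1)*conj(-1) + 3*(5)*conj(-1)]
      = (1/12)[(9) + (1) + (2) + (6) + (-3) + (-15)] = 0/12 = 0
  <chi_rho, chi_3> = (1/12)[1*(9)*conj(1) + 1*(1)*conj(-1) + 2*(1)*conj(-1) + 2*(3)*conj(1) + 3*(1)*conj(1) + 3*(5)*conj(-1)]
      = (1/12)[(9) + (-1) + (-2) + (6) + (3) + (-15)] = 0/12 = 0
  <chi_rho, chi_4> = (1/12)[1*(9)*conj(1) + 1*(1)*conj(-1) + 2*(1)*conj(-1) + 2*(3)*conj(1) + 3*(1)*conj(-1) + 3*(5)*conj(1)]
      = (1/12)[(9) + (-1) + (-2) + (6) + (-3) + (15)] = 24/12 = 2
  <chi_rho, chi_5> = (1/12)[1*(9)*conj(2) + 1*(1)*conj(-2) + 2*(1)*conj(1) + 2*(3)*conj(-1) + 3*(1)*conj(0) + 3*(5)*conj(0)]
      = (1/12)[(18) + (-2) + (2) + (-6) + (0) + (0)] = 12/12 = 1
  <chi_rho, chi_6> = (1/12)[1*(9)*conj(2) + 1*(1)*conj(2) + 2*(1)*conj(-1) + 2*(3)*conj(-1) + 3*(1)*conj(0) + 3*(5)*conj(0)]
      = (1/12)[(18) + (2) + (-2) + (-6) + (0) + (0)] = 12/12 = 1
Dimension check: dim(rho) = sum (mult * dim) = 3*1 + 0*1 + 0*1 + 2*1 + 1*2 + 1*2 = 9 = chi_rho(e) = 9.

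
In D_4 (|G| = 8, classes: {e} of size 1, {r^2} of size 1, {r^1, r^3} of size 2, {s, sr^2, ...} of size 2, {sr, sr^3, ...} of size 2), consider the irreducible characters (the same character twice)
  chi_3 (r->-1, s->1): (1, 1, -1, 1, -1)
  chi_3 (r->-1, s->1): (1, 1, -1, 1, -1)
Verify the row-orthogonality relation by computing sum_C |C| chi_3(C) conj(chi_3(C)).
Sum = 8 = |G| = 8; so <chi_3, chi_3> = 1 (norm-1 confirms irreducibility).

Why: Compute term by term over conjugacy classes (|C| * chi_3(C) * conj(chi_3(C))):
  1*(1)*conj(1) + 1*(1)*conj(1) + 2*(-1)*conj(-1) + 2*(1)*conj(1) + 2*(-1)*conj(-1)
  = (1) + (1) + (2) + (2) + (2)
  = 8.
Dividing by |G| = 8 gives 8/8 = 1, matching the row-orthogonality relation <chi_3, chi_3> = [chi_3 = chi_3].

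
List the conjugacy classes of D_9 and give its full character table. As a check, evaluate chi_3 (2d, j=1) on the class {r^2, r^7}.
Conjugacy classes: {e} of size 1, {r^1, r^8} of size 2, {r^2, r^7} of size 2, {r^3, r^6} of size 2, {r^4, r^5} of size 2, {s, sr, ..., sr^8} of size 9.
Character table:
  irrep \ class              {e} (size 1)  {r^1, r^8} (size 2)  {r^2, r^7} (size 2)  {r^3, r^6} (size 2)  {r^4, r^5} (size 2)  {s, sr, ..., sr^8} (size 9)
  chi_1 (triv)               1             1                    1                    1                    1                    1                          
  chi_2 (sign: r->1, s->-1)  1             1                    1                    1                    1                    -1                         
  chi_3 (2d, j=1)            2             2*cos(2*pi/9)        2*cos(4*pi/9)        -1                   -2*cos(pi/9)         0                          
  chi_4 (2d, j=2)            2             2*cos(4*pi/9)        -2*cos(pi/9)         -1                   2*cos(2*pi/9)        0                          
  chi_5 (2d, j=3)            2             -1                   -1                   2                    -1                   0                          
  chi_6 (2d, j=4)            2             -2*cos(pi/9)         2*cos(2*pi/9)        -1                   2*cos(4*pi/9)        0                          

Spot check: chi_3 (2d, j=1) on {r^2, r^7} = 2*cos(4*pi/9).

D_9 has order 2*9 = 18 with 6 conjugacy classes, hence 6 irreducibles. Sum of squared dims 1 + 1 + 4 + 4 + 4 + 4 = 18 = |G|. Linear characters come from the abelianisation; the 2-dimensional irreps have character r^k -> 2*cos(2*pi*j*k/9), reflections -> 0.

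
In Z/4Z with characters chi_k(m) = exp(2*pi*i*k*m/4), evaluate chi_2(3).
chi_2(3) = zeta_4^6 = -1

chi_2(3) = zeta_4^(2*3) = zeta_4^6. Since zeta_4^4 = 1, this equals zeta_4^2 = exp(2*pi*i*2/4) = -1.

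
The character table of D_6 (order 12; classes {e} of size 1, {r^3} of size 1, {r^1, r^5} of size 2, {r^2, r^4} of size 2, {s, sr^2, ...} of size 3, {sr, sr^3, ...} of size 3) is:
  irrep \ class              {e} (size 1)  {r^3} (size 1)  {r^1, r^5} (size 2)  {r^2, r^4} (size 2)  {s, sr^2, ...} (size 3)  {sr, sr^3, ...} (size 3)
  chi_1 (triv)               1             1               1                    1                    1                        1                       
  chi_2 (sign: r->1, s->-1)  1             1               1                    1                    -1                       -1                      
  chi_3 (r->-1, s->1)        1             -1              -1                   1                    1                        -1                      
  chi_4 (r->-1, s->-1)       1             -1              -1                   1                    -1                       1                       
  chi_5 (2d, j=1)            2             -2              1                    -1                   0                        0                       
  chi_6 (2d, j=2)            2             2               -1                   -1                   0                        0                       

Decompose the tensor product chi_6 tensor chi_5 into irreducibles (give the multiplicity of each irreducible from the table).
chi_6 tensor chi_5 = chi_3 + chi_4 + chi_5 (all other irreducibles have multiplicity 0).

Justification: The character of a tensor product is the pointwise product (chi_6 * chi_5)(C) = chi_6(C) * chi_5(C):
  {e}: (2)*(2), {r^3}: (2)*(-2), {r^1, r^5}: (-1)*(1), {r^2, r^4}: (-1)*(-1), {s, sr^2, ...}: (0)*(0), {sr, sr^3, ...}: (0)*(0)
so (chi_6 * chi_5) takes values
  {e} -> 4, {r^3} -> -4, {r^1, r^5} -> -1, {r^2, r^4} -> 1, {s, sr^2, ...} -> 0, {sr, sr^3, ...} -> 0.
Now take the inner product of this character with each irreducible chi from the table, <chi_6*chi_5, chi> = (1/12) sum_C |C| (chi_6*chi_5)(C) conj(chi(C)):
  <chi_6*chi_5, chi_1> = (1/12)[1*(4)*conj(1) + 1*(-4)*conj(1) + 2*(-1)*conj(1) + 2*(1)*conj(1) + 3*(0)*conj(1) + 3*(0)*conj(1)]
      = (1/12)[(4) + (-4) + (-2) + (2) + (0) + (0)] = 0/12 = 0
  <chi_6*chi_5, chi_2> = (1/12)[1*(4)*conj(1) + 1*(-4)*conj(1) + 2*(-1)*conj(1) + 2*(1)*conj(1) + 3*(0)*conj(-1) + 3*(0)*conj(-1)]
      = (1/12)[(4) + (-4) + (-2) + (2) + (0) + (0)] = 0/12 = 0
  <chi_6*chi_5, chi_3> = (1/12)[1*(4)*conj(1) + 1*(-4)*conj(-1) + 2*(-1)*conj(-1) + 2*(1)*conj(1) + 3*(0)*conj(1) + 3*(0)*conj(-1)]
      = (1/12)[(4) + (4) + (2) + (2) + (0) + (0)] = 12/12 = 1
  <chi_6*chi_5, chi_4> = (1/12)[1*(4)*conj(1) + 1*(-4)*conj(-1) + 2*(-1)*conj(-1) + 2*(1)*conj(1) + 3*(0)*conj(-1) + 3*(0)*conj(1)]
      = (1/12)[(4) + (4) + (2) + (2) + (0) + (0)] = 12/12 = 1
  <chi_6*chi_5, chi_5> = (1/12)[1*(4)*conj(2) + 1*(-4)*conj(-2) + 2*(-1)*conj(1) + 2*(1)*conj(-1) + 3*(0)*conj(0) + 3*(0)*conj(0)]
      = (1/12)[(8) + (8) + (-2) + (-2) + (0) + (0)] = 12/12 = 1
  <chi_6*chi_5, chi_6> = (1/12)[1*(4)*conj(2) + 1*(-4)*conj(2) + 2*(-1)*conj(-1) + 2*(1)*conj(-1) + 3*(0)*conj(0) + 3*(0)*conj(0)]
      = (1/12)[(8) + (-8) + (2) + (-2) + (0) + (0)] = 0/12 = 0
Hence the multiplicities are chi_3: 1, chi_4: 1, chi_5: 1. Dimension check: dim(chi_6)*dim(chi_5) = 2*2 = 4 and sum (mult * dim) = 1*1 + 1*1 + 1*2 = 4.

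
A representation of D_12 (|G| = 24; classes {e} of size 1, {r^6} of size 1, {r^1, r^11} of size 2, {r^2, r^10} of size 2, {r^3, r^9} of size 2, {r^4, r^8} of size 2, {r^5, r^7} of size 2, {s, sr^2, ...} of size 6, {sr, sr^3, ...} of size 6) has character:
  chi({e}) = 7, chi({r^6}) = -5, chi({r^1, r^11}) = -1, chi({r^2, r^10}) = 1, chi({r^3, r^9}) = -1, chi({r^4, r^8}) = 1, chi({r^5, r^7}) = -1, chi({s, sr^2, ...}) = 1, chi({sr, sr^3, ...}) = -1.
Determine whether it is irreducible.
Not irreducible (reducible): <chi, chi> = 4 > 1.

Explanation: <chi, chi> = (1/|G|) sum_C |C| * |chi(C)|^2 = (1/24)[1*|7|^2 + 1*|-5|^2 + 2*|-1|^2 + 2*|1|^2 + 2*|-1|^2 + 2*|1|^2 + 2*|-1|^2 + 6*|1|^2 + 6*|-1|^2]
  = (1/24)[(49) + (25) + (2) + (2) + (2) + (2) + (2) + (6) + (6)] = 96/24 = 4.
A character is irreducible iff <chi, chi> = 1, so this representation is reducible.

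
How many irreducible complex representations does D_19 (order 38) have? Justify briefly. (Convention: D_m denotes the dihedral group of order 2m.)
11

Why: The number of irreducible complex representations of a finite group equals its number of conjugacy classes. D_19 has 11 conjugacy classes ((n+3)/2 for n odd), so D_19 (order 38) has exactly 11 irreducible complex representations.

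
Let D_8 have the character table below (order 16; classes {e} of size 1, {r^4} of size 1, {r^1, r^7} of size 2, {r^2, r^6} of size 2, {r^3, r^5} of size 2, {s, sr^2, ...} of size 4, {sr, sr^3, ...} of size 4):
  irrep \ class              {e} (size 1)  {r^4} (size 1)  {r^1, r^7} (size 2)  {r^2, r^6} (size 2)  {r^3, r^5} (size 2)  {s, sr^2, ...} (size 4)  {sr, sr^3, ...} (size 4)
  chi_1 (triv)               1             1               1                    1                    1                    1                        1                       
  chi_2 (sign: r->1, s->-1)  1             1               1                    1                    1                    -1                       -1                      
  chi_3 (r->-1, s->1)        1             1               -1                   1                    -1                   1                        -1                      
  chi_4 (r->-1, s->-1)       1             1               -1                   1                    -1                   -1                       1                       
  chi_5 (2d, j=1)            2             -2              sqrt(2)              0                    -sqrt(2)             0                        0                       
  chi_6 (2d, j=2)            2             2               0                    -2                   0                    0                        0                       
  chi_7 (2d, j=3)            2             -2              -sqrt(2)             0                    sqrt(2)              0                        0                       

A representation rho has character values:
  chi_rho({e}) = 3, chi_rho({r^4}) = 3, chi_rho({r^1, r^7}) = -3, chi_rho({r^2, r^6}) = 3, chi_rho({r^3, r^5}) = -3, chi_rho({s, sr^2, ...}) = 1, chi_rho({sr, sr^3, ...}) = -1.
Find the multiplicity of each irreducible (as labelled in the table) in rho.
Multiplicities: chi_1: 0, chi_2: 0, chi_3: 2, chi_4: 1, chi_5: 0, chi_6: 0, chi_7: 0.

Reasoning: Use <chi_rho, chi> = (1/|G|) sum_C |C| * chi_rho(C) * conj(chi(C)) with |G| = 16 for each irreducible chi in the table:
  <chi_rho, chi_1> = (1/16)[1*(3)*conj(1) + 1*(3)*conj(1) + 2*(-3)*conj(1) + 2*(3)*conj(1) + 2*(-3)*conj(1) + 4*(1)*conj(1) + 4*(-1)*conj(1)]
      = (1/16)[(3) + (3) + (-6) + (6) + (-6) + (4) + (-4)] = 0/16 = 0
  <chi_rho, chi_2> = (1/16)[1*(3)*conj(1) + 1*(3)*conj(1) + 2*(-3)*conj(1) + 2*(3)*conj(1) + 2*(-3)*conj(1) + 4*(1)*conj(-1) + 4*(-1)*conj(-1)]
      = (1/16)[(3) + (3) + (-6) + (6) + (-6) + (-4) + (4)] = 0/16 = 0
  <chi_rho, chi_3> = (1/16)[1*(3)*conj(1) + 1*(3)*conj(1) + 2*(-3)*conj(-1) + 2*(3)*conj(1) + 2*(-3)*conj(-1) + 4*(1)*conj(1) + 4*(-1)*conj(-1)]
      = (1/16)[(3) + (3) + (6) + (6) + (6) + (4) + (4)] = 32/16 = 2
  <chi_rho, chi_4> = (1/16)[1*(3)*conj(1) + 1*(3)*conj(1) + 2*(-3)*conj(-1) + 2*(3)*conj(1) + 2*(-3)*conj(-1) + 4*(1)*conj(-1) + 4*(-1)*conj(1)]
      = (1/16)[(3) + (3) + (6) + (6) + (6) + (-4) + (-4)] = 16/16 = 1
  <chi_rho, chi_5> = (1/16)[1*(3)*conj(2) + 1*(3)*conj(-2) + 2*(-3)*conj(sqrt(2)) + 2*(3)*conj(0) + 2*(-3)*conj(-sqrt(2)) + 4*(1)*conj(0) + 4*(-1)*conj(0)]
      = (1/16)[(6) + (-6) + (-6*sqrt(2)) + (0) + (6*sqrt(2)) + (0) + (0)] = 0/16 = 0
  <chi_rho, chi_6> = (1/16)[1*(3)*conj(2) + 1*(3)*conj(2) + 2*(-3)*conj(0) + 2*(3)*conj(-2) + 2*(-3)*conj(0) + 4*(1)*conj(0) + 4*(-1)*conj(0)]
      = (1/16)[(6) + (6) + (0) + (-12) + (0) + (0) + (0)] = 0/16 = 0
  <chi_rho, chi_7> = (1/16)[1*(3)*conj(2) + 1*(3)*conj(-2) + 2*(-3)*conj(-sqrt(2)) + 2*(3)*conj(0) + 2*(-3)*conj(sqrt(2)) + 4*(1)*conj(0) + 4*(-1)*conj(0)]
      = (1/16)[(6) + (-6) + (6*sqrt(2)) + (0) + (-6*sqrt(2)) + (0) + (0)] = 0/16 = 0
Dimension check: dim(rho) = sum (mult * dim) = 0*1 + 0*1 + 2*1 + 1*1 + 0*2 + 0*2 + 0*2 = 3 = chi_rho(e) = 3.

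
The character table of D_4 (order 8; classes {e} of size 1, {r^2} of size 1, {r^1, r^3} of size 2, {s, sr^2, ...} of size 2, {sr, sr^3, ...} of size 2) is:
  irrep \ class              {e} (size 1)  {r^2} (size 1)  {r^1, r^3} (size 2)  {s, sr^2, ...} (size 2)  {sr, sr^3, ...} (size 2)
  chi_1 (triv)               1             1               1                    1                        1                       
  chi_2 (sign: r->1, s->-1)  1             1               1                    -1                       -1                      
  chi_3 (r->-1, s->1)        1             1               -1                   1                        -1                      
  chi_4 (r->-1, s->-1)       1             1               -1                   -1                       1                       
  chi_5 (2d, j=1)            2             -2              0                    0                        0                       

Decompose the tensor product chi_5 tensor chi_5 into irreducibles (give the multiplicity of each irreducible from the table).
chi_5 tensor chi_5 = chi_1 + chi_2 + chi_3 + chi_4 (all other irreducibles have multiplicity 0).

Why: The character of a tensor product is the pointwise product (chi_5 * chi_5)(C) = chi_5(C) * chi_5(C):
  {e}: (2)*(2), {r^2}: (-2)*(-2), {r^1, r^3}: (0)*(0), {s, sr^2, ...}: (0)*(0), {sr, sr^3, ...}: (0)*(0)
so (chi_5 * chi_5) takes values
  {e} -> 4, {r^2} -> 4, {r^1, r^3} -> 0, {s, sr^2, ...} -> 0, {sr, sr^3, ...} -> 0.
Now take the inner product of this character with each irreducible chi from the table, <chi_5*chi_5, chi> = (1/8) sum_C |C| (chi_5*chi_5)(C) conj(chi(C)):
  <chi_5*chi_5, chi_1> = (1/8)[1*(4)*conj(1) + 1*(4)*conj(1) + 2*(0)*conj(1) + 2*(0)*conj(1) + 2*(0)*conj(1)]
      = (1/8)[(4) + (4) + (0) + (0) + (0)] = 8/8 = 1
  <chi_5*chi_5, chi_2> = (1/8)[1*(4)*conj(1) + 1*(4)*conj(1) + 2*(0)*conj(1) + 2*(0)*conj(-1) + 2*(0)*conj(-1)]
      = (1/8)[(4) + (4) + (0) + (0) + (0)] = 8/8 = 1
  <chi_5*chi_5, chi_3> = (1/8)[1*(4)*conj(1) + 1*(4)*conj(1) + 2*(0)*conj(-1) + 2*(0)*conj(1) + 2*(0)*conj(-1)]
      = (1/8)[(4) + (4) + (0) + (0) + (0)] = 8/8 = 1
  <chi_5*chi_5, chi_4> = (1/8)[1*(4)*conj(1) + 1*(4)*conj(1) + 2*(0)*conj(-1) + 2*(0)*conj(-1) + 2*(0)*conj(1)]
      = (1/8)[(4) + (4) + (0) + (0) + (0)] = 8/8 = 1
  <chi_5*chi_5, chi_5> = (1/8)[1*(4)*conj(2) + 1*(4)*conj(-2) + 2*(0)*conj(0) + 2*(0)*conj(0) + 2*(0)*conj(0)]
      = (1/8)[(8) + (-8) + (0) + (0) + (0)] = 0/8 = 0
Hence the multiplicities are chi_1: 1, chi_2: 1, chi_3: 1, chi_4: 1. Dimension check: dim(chi_5)*dim(chi_5) = 2*2 = 4 and sum (mult * dim) = 1*1 + 1*1 + 1*1 + 1*1 = 4.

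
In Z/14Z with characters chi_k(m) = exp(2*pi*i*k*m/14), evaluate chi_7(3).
chi_7(3) = zeta_14^21 = -1

Proof sketch: chi_7(3) = zeta_14^(7*3) = zeta_14^21. Since zeta_14^14 = 1, this equals zeta_14^7 = exp(2*pi*i*7/14) = -1.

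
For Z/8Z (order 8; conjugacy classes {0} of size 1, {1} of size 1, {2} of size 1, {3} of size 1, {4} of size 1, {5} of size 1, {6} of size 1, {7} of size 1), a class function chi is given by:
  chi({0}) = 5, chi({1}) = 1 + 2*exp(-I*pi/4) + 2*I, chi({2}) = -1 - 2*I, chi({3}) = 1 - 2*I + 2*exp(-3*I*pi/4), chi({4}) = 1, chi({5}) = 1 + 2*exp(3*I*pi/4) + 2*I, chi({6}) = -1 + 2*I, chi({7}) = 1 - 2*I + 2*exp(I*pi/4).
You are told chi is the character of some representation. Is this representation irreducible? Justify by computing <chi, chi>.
Not irreducible (reducible): <chi, chi> = 9 > 1.

Details: <chi, chi> = (1/|G|) sum_C |C| * |chi(C)|^2 = (1/8)[1*|5|^2 + 1*|1 + 2*exp(-I*pi/4) + 2*I|^2 + 1*|-1 - 2*I|^2 + 1*|1 - 2*I + 2*exp(-3*I*pi/4)|^2 + 1*|1|^2 + 1*|1 + 2*exp(3*I*pi/4) + 2*I|^2 + 1*|-1 + 2*I|^2 + 1*|1 - 2*I + 2*exp(I*pi/4)|^2]
  = (1/8)[(25) + (9 - 2*exp(I*pi/4) + 2*exp(-I*pi/4) + 4*exp(3*I*pi/4)) + (5) + (9 + 4*exp(-I*pi/4) + 2*exp(3*I*pi/4) - 2*exp(-3*I*pi/4)) + (1) + (9 + 4*exp(-I*pi/4) + 2*exp(3*I*pi/4) - 2*exp(-3*I*pi/4)) + (5) + (9 - 2*exp(I*pi/4) + 2*exp(-I*pi/4) + 4*exp(3*I*pi/4))] = 72/8 = 9.
(Exp terms are combined using exp(i*s)*conj(exp(i*t)) = exp(i*(s-t)), and sums of them are collapsed using the identity that for every m > 1 the m distinct m-th roots of unity sum to 0, e.g. 1 + exp(2*I*pi/3) + exp(-2*I*pi/3) = 0.)
A character is irreducible iff <chi, chi> = 1, so this representation is reducible.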